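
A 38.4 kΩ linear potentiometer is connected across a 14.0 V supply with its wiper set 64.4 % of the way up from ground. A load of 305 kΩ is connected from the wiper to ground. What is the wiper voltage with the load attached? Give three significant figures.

The wiper splits the pot into (1−α)R = 13.67 kΩ above and αR = 24.73 kΩ below.
Lower section ‖ load = 22.87 kΩ.
V_wiper = 14.0 × 22.87/(13.67 + 22.87) = 8.76 V.

V ≈ 8.76 V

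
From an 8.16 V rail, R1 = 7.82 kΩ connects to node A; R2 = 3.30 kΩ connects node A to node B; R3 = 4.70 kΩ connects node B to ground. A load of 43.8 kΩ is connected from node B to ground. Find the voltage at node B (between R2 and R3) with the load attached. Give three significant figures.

V ≈ 2.25 V

At node B, R3 is in parallel with the load: R3‖R_L = 4.245 kΩ.
Below node A the resistance is R2 + (R3‖R_L) = 7.545 kΩ, so V_A = 8.16 × 7.545/15.36 = 4.007 V.
Then V_B = V_A × (R3‖R_L)/(R2 + R3‖R_L) = 4.007 × 4.245/7.545 = 2.25 V.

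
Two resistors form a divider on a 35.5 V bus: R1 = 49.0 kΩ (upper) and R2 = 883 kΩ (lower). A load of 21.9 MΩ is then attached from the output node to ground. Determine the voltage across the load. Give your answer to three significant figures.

V_out ≈ 33.6 V

The load sits in parallel with R2: R2‖R_L = (883 × 21900) / (883 + 21900) = 848.8 kΩ.
V_out = 35.5 × 848.8 / (49.0 + 848.8) = 35.5 × 848.8/897.8 = 33.6 V.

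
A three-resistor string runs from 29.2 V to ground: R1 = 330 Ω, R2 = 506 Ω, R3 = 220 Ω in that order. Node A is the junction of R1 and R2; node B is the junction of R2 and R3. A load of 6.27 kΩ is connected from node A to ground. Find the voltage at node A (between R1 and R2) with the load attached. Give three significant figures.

Below node A the series string R2+R3 = 726.0 Ω sits in parallel with the 6270 Ω load: 650.7 Ω.
V_A = 29.2 × 650.7/(330 + 650.7) = 19.4 V.

V ≈ 19.4 V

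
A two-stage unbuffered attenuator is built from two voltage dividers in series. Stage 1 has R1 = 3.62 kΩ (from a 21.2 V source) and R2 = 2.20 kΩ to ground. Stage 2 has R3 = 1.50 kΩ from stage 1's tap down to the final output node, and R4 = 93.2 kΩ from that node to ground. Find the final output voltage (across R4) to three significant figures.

V_out ≈ 7.77 V

Stage 2 presents R3+R4 = 94.70 kΩ as a load on stage 1's tap.
Stage 1's lower leg becomes R2‖(R3+R4) = 2.150 kΩ, so V_mid = 21.2 × 2.150/5.770 = 7.900 V.
Stage 2 is itself unloaded: V_out = V_mid × R4/(R3+R4) = 7.900 × 93.2/94.70 = 7.77 V.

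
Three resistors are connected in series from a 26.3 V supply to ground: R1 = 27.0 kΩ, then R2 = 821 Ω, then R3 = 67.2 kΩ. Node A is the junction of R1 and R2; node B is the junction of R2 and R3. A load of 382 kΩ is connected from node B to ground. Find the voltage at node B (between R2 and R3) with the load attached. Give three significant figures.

V ≈ 17.7 V

At node B, R3 is in parallel with the load: R3‖R_L = 57150 Ω.
Below node A the resistance is R2 + (R3‖R_L) = 57970 Ω, so V_A = 26.3 × 57970/84970 = 17.94 V.
Then V_B = V_A × (R3‖R_L)/(R2 + R3‖R_L) = 17.94 × 57150/57970 = 17.7 V.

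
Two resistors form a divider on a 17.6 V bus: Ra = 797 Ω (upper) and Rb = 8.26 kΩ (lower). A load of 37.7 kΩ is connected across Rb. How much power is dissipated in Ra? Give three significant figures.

Total resistance from the source is Ra + (Rb‖R_L) = 7573 Ω, so I = 17.6/7573 Ω = 2.324 mA.
P = I²·Ra = (2.324 mA)² × 797 Ω = 4.31 mW.

P ≈ 4.31 mW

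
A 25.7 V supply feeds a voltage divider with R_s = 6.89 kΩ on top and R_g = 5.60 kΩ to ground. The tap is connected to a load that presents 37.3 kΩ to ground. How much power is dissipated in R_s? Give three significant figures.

P ≈ 32.9 mW

Total resistance from the source is R_s + (R_g‖R_L) = 11.76 kΩ, so I = 25.7/11.76 kΩ = 2.186 mA.
P = I²·R_s = (2.186 mA)² × 6.89 kΩ = 32.9 mW.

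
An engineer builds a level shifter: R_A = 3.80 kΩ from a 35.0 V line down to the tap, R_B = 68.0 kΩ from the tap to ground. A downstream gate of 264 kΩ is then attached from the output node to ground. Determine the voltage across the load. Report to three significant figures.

The load sits in parallel with R_B: R_B‖R_L = (68.0 × 264) / (68.0 + 264) = 54.07 kΩ.
V_out = 35.0 × 54.07 / (3.80 + 54.07) = 35.0 × 54.07/57.87 = 32.7 V.

V_out ≈ 32.7 V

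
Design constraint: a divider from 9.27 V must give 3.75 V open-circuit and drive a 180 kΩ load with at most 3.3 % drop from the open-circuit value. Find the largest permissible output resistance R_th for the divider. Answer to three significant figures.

R_th ≤ 6.14 kΩ

Loading drop = R_th/(R_th + R_L) ≤ 0.0330, so R_th ≤ R_L · ε/(1−ε) = 180 kΩ × 0.0330/0.9670 = 6.14 kΩ.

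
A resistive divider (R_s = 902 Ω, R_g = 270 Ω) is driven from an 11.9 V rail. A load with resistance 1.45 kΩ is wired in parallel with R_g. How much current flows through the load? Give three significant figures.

I_L ≈ 1.65 mA

R_g‖R_L = 227.6 Ω; V_out = 11.9 × 227.6/1130 = 2.398 V.
I_L = V_out / R_L = 2.398 / 1.45 kΩ = 1.65 mA.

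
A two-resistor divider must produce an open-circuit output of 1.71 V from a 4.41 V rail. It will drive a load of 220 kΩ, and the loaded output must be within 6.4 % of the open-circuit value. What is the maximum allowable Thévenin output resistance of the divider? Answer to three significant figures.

Loading drop = R_th/(R_th + R_L) ≤ 0.0640, so R_th ≤ R_L · ε/(1−ε) = 220 kΩ × 0.0640/0.9360 = 15.0 kΩ.

R_th ≤ 15.0 kΩ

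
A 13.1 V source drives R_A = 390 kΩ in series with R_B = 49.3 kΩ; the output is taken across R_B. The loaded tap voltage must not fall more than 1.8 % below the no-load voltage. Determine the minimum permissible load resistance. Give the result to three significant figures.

Output resistance R_th = R_A‖R_B = (390 × 49.3)/439.3 = 43.77 kΩ.
The fractional drop is R_th/(R_th + R_L); requiring this ≤ 0.0180 gives R_L ≥ R_th(1/0.0180 − 1) = 43.77 × 54.56 = 2.39 MΩ.

R_L(min) ≈ 2.39 MΩ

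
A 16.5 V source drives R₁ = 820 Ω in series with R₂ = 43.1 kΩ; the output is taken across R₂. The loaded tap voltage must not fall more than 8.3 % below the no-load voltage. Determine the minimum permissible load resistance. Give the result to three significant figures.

R_L(min) ≈ 8.89 kΩ

Output resistance R_th = R₁‖R₂ = (820 × 43100)/43920 = 804.7 Ω.
The fractional drop is R_th/(R_th + R_L); requiring this ≤ 0.0830 gives R_L ≥ R_th(1/0.0830 − 1) = 804.7 × 11.05 = 8.89 kΩ.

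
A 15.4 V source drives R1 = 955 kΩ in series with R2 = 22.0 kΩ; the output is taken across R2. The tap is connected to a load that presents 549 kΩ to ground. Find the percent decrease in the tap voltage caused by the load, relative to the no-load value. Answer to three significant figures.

3.77 %

The divider's output (Thévenin) resistance is R1‖R2 = 21.50 kΩ.
Fractional drop under load = R_th/(R_th + R_L) = 21.50 / (21.50 + 549) = 0.03769.
So the output falls by 3.77 %.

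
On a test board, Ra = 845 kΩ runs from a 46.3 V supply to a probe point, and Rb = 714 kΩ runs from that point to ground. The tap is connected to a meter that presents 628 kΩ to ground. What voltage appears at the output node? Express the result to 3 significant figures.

The load sits in parallel with Rb: Rb‖R_L = (714 × 628) / (714 + 628) = 334.1 kΩ.
V_out = 46.3 × 334.1 / (845 + 334.1) = 46.3 × 334.1/1179 = 13.1 V.

V_out ≈ 13.1 V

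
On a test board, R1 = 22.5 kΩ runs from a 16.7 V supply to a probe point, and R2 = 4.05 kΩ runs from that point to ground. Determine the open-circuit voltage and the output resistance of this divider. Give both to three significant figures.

V_th = 2.55 V, R_th = 3.43 kΩ

V_th is the open-circuit tap voltage: 16.7 × 4.05/(22.5 + 4.05) = 2.55 V.
With the supply zeroed, R1 and R2 appear in parallel from the tap: R_th = R1‖R2 = (22.5 × 4.05)/26.55 = 3.43 kΩ.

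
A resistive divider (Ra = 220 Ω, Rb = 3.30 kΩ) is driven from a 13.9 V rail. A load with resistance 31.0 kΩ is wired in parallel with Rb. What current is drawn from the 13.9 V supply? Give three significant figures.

I ≈ 4.34 mA

Rb‖R_L = 2983 Ω, so the source sees Ra + Rb‖R_L = 3203 Ω.
I = 13.9 V / 3203 Ω = 4.34 mA.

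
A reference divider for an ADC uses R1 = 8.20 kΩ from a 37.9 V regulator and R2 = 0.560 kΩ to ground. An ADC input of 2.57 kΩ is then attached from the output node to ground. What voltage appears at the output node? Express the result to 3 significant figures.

The load sits in parallel with R2: R2‖R_L = (560 × 2570) / (560 + 2570) = 459.8 Ω.
V_out = 37.9 × 459.8 / (8200 + 459.8) = 37.9 × 459.8/8660 = 2.01 V.

V_out ≈ 2.01 V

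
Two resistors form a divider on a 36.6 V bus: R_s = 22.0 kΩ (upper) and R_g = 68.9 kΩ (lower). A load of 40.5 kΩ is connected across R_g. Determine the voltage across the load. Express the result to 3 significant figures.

The load sits in parallel with R_g: R_g‖R_L = (68.9 × 40.5) / (68.9 + 40.5) = 25.51 kΩ.
V_out = 36.6 × 25.51 / (22.0 + 25.51) = 36.6 × 25.51/47.51 = 19.7 V.

V_out ≈ 19.7 V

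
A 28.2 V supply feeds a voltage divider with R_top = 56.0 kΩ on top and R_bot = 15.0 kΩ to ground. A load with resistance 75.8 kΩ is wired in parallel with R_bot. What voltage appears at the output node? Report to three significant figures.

The load sits in parallel with R_bot: R_bot‖R_L = (15.0 × 75.8) / (15.0 + 75.8) = 12.52 kΩ.
V_out = 28.2 × 12.52 / (56.0 + 12.52) = 28.2 × 12.52/68.52 = 5.15 V.

V_out ≈ 5.15 V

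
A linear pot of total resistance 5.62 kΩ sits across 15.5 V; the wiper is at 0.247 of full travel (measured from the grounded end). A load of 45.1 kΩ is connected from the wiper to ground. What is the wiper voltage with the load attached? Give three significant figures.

V ≈ 3.74 V

The wiper splits the pot into (1−α)R = 4.232 kΩ above and αR = 1.388 kΩ below.
Lower section ‖ load = 1.347 kΩ.
V_wiper = 15.5 × 1.347/(4.232 + 1.347) = 3.74 V.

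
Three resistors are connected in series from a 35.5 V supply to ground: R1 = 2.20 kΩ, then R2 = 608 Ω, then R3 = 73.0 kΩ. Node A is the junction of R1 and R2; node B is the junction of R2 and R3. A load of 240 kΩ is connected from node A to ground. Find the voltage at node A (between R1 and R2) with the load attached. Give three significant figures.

Below node A the series string R2+R3 = 73610 Ω sits in parallel with the 240000 Ω load: 56330 Ω.
V_A = 35.5 × 56330/(2200 + 56330) = 34.2 V.

V ≈ 34.2 V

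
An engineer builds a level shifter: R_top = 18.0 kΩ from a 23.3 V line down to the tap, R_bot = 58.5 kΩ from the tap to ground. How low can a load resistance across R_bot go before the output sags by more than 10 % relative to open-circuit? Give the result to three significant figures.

R_L(min) ≈ 124 kΩ

Output resistance R_th = R_top‖R_bot = (18.0 × 58.5)/76.50 = 13.76 kΩ.
The fractional drop is R_th/(R_th + R_L); requiring this ≤ 0.100 gives R_L ≥ R_th(1/0.100 − 1) = 13.76 × 9.000 = 124 kΩ.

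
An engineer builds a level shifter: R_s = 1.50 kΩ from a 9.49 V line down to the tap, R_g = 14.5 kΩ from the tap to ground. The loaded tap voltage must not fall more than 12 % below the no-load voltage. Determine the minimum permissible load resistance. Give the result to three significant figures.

R_L(min) ≈ 9.97 kΩ

Output resistance R_th = R_s‖R_g = (1.50 × 14.5)/16.00 = 1.359 kΩ.
The fractional drop is R_th/(R_th + R_L); requiring this ≤ 0.120 gives R_L ≥ R_th(1/0.120 − 1) = 1.359 × 7.333 = 9.97 kΩ.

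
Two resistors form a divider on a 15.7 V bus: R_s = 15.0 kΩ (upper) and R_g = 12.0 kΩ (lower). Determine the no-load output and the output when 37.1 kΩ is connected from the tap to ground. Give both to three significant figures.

Unloaded: 6.98 V; loaded: 5.91 V

Open-circuit: V = 15.7 × 12.0/(15.0 + 12.0) = 6.98 V.
With the load, R_g becomes R_g‖R_L = 9.067 kΩ, so V = 15.7 × 9.067/24.07 = 5.91 V.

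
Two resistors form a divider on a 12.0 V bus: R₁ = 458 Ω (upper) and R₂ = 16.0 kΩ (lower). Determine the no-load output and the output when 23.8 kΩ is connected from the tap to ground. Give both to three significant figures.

Open-circuit: V = 12.0 × 16000/(458 + 16000) = 11.7 V.
With the load, R₂ becomes R₂‖R_L = 9568 Ω, so V = 12.0 × 9568/10030 = 11.5 V.

Unloaded: 11.7 V; loaded: 11.5 V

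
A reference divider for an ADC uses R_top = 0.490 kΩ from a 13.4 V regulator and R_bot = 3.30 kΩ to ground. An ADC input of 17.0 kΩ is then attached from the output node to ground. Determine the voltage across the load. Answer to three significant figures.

V_out ≈ 11.4 V

The load sits in parallel with R_bot: R_bot‖R_L = (3300 × 17000) / (3300 + 17000) = 2764 Ω.
V_out = 13.4 × 2764 / (490 + 2764) = 13.4 × 2764/3254 = 11.4 V.
(Unloaded it would have been 11.7 V.)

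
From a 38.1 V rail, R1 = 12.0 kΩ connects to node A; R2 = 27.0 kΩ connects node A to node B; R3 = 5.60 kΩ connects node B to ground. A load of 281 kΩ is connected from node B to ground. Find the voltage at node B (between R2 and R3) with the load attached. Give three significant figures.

At node B, R3 is in parallel with the load: R3‖R_L = 5.491 kΩ.
Below node A the resistance is R2 + (R3‖R_L) = 32.49 kΩ, so V_A = 38.1 × 32.49/44.49 = 27.82 V.
Then V_B = V_A × (R3‖R_L)/(R2 + R3‖R_L) = 27.82 × 5.491/32.49 = 4.70 V.

V ≈ 4.70 V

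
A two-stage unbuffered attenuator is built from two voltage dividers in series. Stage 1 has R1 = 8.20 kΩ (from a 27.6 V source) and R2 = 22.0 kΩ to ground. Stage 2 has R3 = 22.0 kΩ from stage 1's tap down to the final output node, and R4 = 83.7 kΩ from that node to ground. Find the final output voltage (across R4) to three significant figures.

V_out ≈ 15.1 V

Stage 2 presents R3+R4 = 105.7 kΩ as a load on stage 1's tap.
Stage 1's lower leg becomes R2‖(R3+R4) = 18.21 kΩ, so V_mid = 27.6 × 18.21/26.41 = 19.03 V.
Stage 2 is itself unloaded: V_out = V_mid × R4/(R3+R4) = 19.03 × 83.7/105.7 = 15.1 V.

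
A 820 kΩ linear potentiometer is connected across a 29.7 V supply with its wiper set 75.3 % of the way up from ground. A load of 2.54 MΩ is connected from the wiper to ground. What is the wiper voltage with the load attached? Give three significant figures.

V ≈ 21.1 V

The wiper splits the pot into (1−α)R = 202.5 kΩ above and αR = 617.5 kΩ below.
Lower section ‖ load = 496.7 kΩ.
V_wiper = 29.7 × 496.7/(202.5 + 496.7) = 21.1 V.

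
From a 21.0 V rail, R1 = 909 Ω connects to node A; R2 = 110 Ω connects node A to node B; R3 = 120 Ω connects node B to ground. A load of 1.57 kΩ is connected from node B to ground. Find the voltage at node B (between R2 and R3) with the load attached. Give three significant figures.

V ≈ 2.07 V

At node B, R3 is in parallel with the load: R3‖R_L = 111.5 Ω.
Below node A the resistance is R2 + (R3‖R_L) = 221.5 Ω, so V_A = 21.0 × 221.5/1130 = 4.114 V.
Then V_B = V_A × (R3‖R_L)/(R2 + R3‖R_L) = 4.114 × 111.5/221.5 = 2.07 V.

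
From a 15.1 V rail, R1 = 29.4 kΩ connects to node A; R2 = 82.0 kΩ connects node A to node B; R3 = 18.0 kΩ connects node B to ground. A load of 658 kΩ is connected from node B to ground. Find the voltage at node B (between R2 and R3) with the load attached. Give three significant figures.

At node B, R3 is in parallel with the load: R3‖R_L = 17.52 kΩ.
Below node A the resistance is R2 + (R3‖R_L) = 99.52 kΩ, so V_A = 15.1 × 99.52/128.9 = 11.66 V.
Then V_B = V_A × (R3‖R_L)/(R2 + R3‖R_L) = 11.66 × 17.52/99.52 = 2.05 V.

V ≈ 2.05 V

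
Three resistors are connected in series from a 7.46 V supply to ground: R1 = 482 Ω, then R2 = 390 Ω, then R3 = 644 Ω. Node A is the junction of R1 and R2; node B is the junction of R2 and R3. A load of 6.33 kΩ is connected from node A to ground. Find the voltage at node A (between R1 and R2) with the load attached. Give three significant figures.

V ≈ 4.84 V

Below node A the series string R2+R3 = 1034 Ω sits in parallel with the 6330 Ω load: 888.8 Ω.
V_A = 7.46 × 888.8/(482 + 888.8) = 4.84 V.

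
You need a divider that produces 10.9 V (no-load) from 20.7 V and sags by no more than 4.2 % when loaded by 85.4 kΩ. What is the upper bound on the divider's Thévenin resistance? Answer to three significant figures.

Loading drop = R_th/(R_th + R_L) ≤ 0.0420, so R_th ≤ R_L · ε/(1−ε) = 85.4 kΩ × 0.0420/0.9580 = 3.74 kΩ.

R_th ≤ 3.74 kΩ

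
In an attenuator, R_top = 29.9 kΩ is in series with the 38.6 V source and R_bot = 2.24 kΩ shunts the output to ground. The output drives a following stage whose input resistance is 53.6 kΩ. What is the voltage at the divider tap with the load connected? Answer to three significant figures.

The load sits in parallel with R_bot: R_bot‖R_L = (2.24 × 53.6) / (2.24 + 53.6) = 2.150 kΩ.
V_out = 38.6 × 2.150 / (29.9 + 2.150) = 38.6 × 2.150/32.05 = 2.59 V.
(Unloaded it would have been 2.69 V.)

V_out ≈ 2.59 V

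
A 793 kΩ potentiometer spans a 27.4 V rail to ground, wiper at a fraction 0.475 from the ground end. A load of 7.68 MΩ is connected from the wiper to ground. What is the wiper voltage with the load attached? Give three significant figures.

The wiper splits the pot into (1−α)R = 416.3 kΩ above and αR = 376.7 kΩ below.
Lower section ‖ load = 359.1 kΩ.
V_wiper = 27.4 × 359.1/(416.3 + 359.1) = 12.7 V.

V ≈ 12.7 V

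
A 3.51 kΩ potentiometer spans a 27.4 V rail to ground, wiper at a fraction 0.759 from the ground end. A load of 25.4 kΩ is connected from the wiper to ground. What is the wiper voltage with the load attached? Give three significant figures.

V ≈ 20.3 V

The wiper splits the pot into (1−α)R = 845.9 Ω above and αR = 2664 Ω below.
Lower section ‖ load = 2411 Ω.
V_wiper = 27.4 × 2411/(845.9 + 2411) = 20.3 V.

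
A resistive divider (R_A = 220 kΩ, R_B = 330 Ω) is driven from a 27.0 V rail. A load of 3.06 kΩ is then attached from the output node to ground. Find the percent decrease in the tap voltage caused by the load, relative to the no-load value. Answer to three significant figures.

Unloaded V = 27.0 × 330/220300 = 0.040439 V.
Loaded: R_B‖R_L = 297.9 Ω, giving V = 27.0 × 297.9/220300 = 0.036508 V.
Drop = (0.040439 − 0.036508) / 0.040439 = 9.72 %.

9.72 %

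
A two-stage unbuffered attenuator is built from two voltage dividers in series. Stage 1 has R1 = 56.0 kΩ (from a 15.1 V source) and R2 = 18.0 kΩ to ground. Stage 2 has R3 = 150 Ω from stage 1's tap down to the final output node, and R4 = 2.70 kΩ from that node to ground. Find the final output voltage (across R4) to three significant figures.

Stage 2 presents R3+R4 = 2850 Ω as a load on stage 1's tap.
Stage 1's lower leg becomes R2‖(R3+R4) = 2460 Ω, so V_mid = 15.1 × 2460/58460 = 0.6355 V.
Stage 2 is itself unloaded: V_out = V_mid × R4/(R3+R4) = 0.6355 × 2700/2850 = 0.602 V.

V_out ≈ 0.602 V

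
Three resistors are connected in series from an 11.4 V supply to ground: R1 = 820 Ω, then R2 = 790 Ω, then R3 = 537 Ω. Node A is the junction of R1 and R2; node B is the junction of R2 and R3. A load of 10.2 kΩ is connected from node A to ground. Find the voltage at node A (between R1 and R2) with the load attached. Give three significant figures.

V ≈ 6.71 V

Below node A the series string R2+R3 = 1327 Ω sits in parallel with the 10200 Ω load: 1174 Ω.
V_A = 11.4 × 1174/(820 + 1174) = 6.71 V.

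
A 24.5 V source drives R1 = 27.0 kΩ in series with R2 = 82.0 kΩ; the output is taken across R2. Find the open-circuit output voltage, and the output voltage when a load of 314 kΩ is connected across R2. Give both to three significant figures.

Open-circuit: V = 24.5 × 82.0/(27.0 + 82.0) = 18.4 V.
With the load, R2 becomes R2‖R_L = 65.02 kΩ, so V = 24.5 × 65.02/92.02 = 17.3 V.

Unloaded: 18.4 V; loaded: 17.3 V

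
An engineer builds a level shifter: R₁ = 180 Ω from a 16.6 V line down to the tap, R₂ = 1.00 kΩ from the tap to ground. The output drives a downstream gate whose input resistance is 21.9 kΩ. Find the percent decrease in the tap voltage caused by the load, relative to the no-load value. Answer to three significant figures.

The divider's output (Thévenin) resistance is R₁‖R₂ = 152.5 Ω.
Fractional drop under load = R_th/(R_th + R_L) = 152.5 / (152.5 + 21900) = 0.006917.
So the output falls by 0.692 %.

0.692 %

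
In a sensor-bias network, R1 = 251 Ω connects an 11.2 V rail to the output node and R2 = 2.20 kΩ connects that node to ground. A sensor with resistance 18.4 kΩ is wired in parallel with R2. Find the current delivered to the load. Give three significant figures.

I_L ≈ 0.540 mA

R2‖R_L = 1965 Ω; V_out = 11.2 × 1965/2216 = 9.931 V.
I_L = V_out / R_L = 9.931 / 18.4 kΩ = 0.540 mA.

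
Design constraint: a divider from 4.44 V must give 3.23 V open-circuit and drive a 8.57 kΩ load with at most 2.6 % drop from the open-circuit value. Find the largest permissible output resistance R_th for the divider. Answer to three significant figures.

R_th ≤ 229 Ω

Loading drop = R_th/(R_th + R_L) ≤ 0.0260, so R_th ≤ R_L · ε/(1−ε) = 8.57 kΩ × 0.0260/0.9740 = 229 Ω.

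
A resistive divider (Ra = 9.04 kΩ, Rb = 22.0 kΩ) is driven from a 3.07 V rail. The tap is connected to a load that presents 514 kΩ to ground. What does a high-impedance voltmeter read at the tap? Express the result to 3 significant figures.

V_out ≈ 2.15 V

The load sits in parallel with Rb: Rb‖R_L = (22.0 × 514) / (22.0 + 514) = 21.10 kΩ.
V_out = 3.07 × 21.10 / (9.04 + 21.10) = 3.07 × 21.10/30.14 = 2.15 V.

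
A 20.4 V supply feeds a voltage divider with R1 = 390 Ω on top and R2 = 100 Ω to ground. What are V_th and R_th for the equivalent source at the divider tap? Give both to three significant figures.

V_th is the open-circuit tap voltage: 20.4 × 100/(390 + 100) = 4.16 V.
With the supply zeroed, R1 and R2 appear in parallel from the tap: R_th = R1‖R2 = (390 × 100)/490.0 = 79.6 Ω.

V_th = 4.16 V, R_th = 79.6 Ω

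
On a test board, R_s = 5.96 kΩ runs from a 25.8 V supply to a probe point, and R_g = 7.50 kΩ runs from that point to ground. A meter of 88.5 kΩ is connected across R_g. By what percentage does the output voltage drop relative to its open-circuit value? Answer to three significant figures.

3.62 %

The divider's output (Thévenin) resistance is R_s‖R_g = 3.321 kΩ.
Fractional drop under load = R_th/(R_th + R_L) = 3.321 / (3.321 + 88.5) = 0.03617.
So the output falls by 3.62 %.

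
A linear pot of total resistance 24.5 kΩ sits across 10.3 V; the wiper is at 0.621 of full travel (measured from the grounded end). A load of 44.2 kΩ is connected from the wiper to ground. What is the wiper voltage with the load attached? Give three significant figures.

V ≈ 5.66 V

The wiper splits the pot into (1−α)R = 9.286 kΩ above and αR = 15.21 kΩ below.
Lower section ‖ load = 11.32 kΩ.
V_wiper = 10.3 × 11.32/(9.286 + 11.32) = 5.66 V.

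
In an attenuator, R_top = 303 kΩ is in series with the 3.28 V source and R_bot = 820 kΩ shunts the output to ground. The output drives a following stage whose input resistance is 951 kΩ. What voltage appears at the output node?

The load sits in parallel with R_bot: R_bot‖R_L = (820 × 951) / (820 + 951) = 440.3 kΩ.
V_out = 3.28 × 440.3 / (303 + 440.3) = 3.28 × 440.3/743.3 = 1.94 V.
(Unloaded it would have been 2.40 V.)

V_out ≈ 1.94 V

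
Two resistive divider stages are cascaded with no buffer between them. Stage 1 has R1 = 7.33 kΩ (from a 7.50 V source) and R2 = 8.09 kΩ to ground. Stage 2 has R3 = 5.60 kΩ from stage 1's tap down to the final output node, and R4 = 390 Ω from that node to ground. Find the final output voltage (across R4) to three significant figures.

V_out ≈ 0.156 V

Stage 2 presents R3+R4 = 5990 Ω as a load on stage 1's tap.
Stage 1's lower leg becomes R2‖(R3+R4) = 3442 Ω, so V_mid = 7.50 × 3442/10770 = 2.396 V.
Stage 2 is itself unloaded: V_out = V_mid × R4/(R3+R4) = 2.396 × 390/5990 = 0.156 V.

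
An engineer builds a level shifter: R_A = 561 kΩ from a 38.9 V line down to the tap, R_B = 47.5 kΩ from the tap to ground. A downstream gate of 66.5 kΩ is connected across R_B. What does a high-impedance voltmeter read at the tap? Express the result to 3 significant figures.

V_out ≈ 1.83 V

The load sits in parallel with R_B: R_B‖R_L = (47.5 × 66.5) / (47.5 + 66.5) = 27.71 kΩ.
V_out = 38.9 × 27.71 / (561 + 27.71) = 38.9 × 27.71/588.7 = 1.83 V.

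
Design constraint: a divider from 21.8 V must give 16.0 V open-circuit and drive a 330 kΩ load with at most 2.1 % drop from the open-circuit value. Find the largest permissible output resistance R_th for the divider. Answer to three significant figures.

Loading drop = R_th/(R_th + R_L) ≤ 0.0210, so R_th ≤ R_L · ε/(1−ε) = 330 kΩ × 0.0210/0.9790 = 7.08 kΩ.
(Any R1, R2 with R2/(R1+R2) = 0.734 and R1‖R2 ≤ 7.08 kΩ will meet the spec.)

R_th ≤ 7.08 kΩ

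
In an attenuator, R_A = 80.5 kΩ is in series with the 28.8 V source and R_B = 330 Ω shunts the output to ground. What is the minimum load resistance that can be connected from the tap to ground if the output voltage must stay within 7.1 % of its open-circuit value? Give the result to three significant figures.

R_L(min) ≈ 4.30 kΩ

Output resistance R_th = R_A‖R_B = (80500 × 330)/80830 = 328.7 Ω.
The fractional drop is R_th/(R_th + R_L); requiring this ≤ 0.0710 gives R_L ≥ R_th(1/0.0710 − 1) = 328.7 × 13.08 = 4.30 kΩ.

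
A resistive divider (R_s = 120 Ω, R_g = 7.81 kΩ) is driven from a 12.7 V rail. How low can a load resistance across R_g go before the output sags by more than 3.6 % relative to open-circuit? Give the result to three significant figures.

Output resistance R_th = R_s‖R_g = (120 × 7810)/7930 = 118.2 Ω.
The fractional drop is R_th/(R_th + R_L); requiring this ≤ 0.0360 gives R_L ≥ R_th(1/0.0360 − 1) = 118.2 × 26.78 = 3.16 kΩ.

R_L(min) ≈ 3.16 kΩ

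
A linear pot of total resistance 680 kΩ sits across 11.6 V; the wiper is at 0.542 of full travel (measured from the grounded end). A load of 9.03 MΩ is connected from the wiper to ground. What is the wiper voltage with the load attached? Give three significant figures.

V ≈ 6.17 V

The wiper splits the pot into (1−α)R = 311.4 kΩ above and αR = 368.6 kΩ below.
Lower section ‖ load = 354.1 kΩ.
V_wiper = 11.6 × 354.1/(311.4 + 354.1) = 6.17 V.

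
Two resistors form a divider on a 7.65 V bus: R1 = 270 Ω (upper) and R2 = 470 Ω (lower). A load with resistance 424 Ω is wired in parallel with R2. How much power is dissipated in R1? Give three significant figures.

P ≈ 65.0 mW

Total resistance from the source is R1 + (R2‖R_L) = 492.9 Ω, so I = 7.65/492.9 Ω = 15.52 mA.
P = I²·R1 = (15.52 mA)² × 270 Ω = 65.0 mW.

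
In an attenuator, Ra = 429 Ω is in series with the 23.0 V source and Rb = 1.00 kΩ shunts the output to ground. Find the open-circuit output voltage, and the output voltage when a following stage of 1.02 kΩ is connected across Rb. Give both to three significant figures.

Open-circuit: V = 23.0 × 1000/(429 + 1000) = 16.1 V.
With the load, Rb becomes Rb‖R_L = 505.0 Ω, so V = 23.0 × 505.0/934.0 = 12.4 V.

Unloaded: 16.1 V; loaded: 12.4 V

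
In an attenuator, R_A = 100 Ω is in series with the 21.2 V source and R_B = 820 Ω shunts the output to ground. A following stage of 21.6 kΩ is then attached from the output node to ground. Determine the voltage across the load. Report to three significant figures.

V_out ≈ 18.8 V

The load sits in parallel with R_B: R_B‖R_L = (820 × 21600) / (820 + 21600) = 790.0 Ω.
V_out = 21.2 × 790.0 / (100 + 790.0) = 21.2 × 790.0/890.0 = 18.8 V.
(Unloaded it would have been 18.9 V.)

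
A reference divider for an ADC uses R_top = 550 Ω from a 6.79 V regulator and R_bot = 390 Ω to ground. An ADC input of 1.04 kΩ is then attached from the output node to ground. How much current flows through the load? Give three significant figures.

R_bot‖R_L = 283.6 Ω; V_out = 6.79 × 283.6/833.6 = 2.310 V.
I_L = V_out / R_L = 2.310 / 1.04 kΩ = 2.22 mA.

I_L ≈ 2.22 mA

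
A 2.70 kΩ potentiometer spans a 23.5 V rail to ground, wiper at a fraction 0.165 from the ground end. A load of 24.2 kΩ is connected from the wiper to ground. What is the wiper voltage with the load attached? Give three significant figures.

V ≈ 3.82 V

The wiper splits the pot into (1−α)R = 2254 Ω above and αR = 445.5 Ω below.
Lower section ‖ load = 437.4 Ω.
V_wiper = 23.5 × 437.4/(2254 + 437.4) = 3.82 V.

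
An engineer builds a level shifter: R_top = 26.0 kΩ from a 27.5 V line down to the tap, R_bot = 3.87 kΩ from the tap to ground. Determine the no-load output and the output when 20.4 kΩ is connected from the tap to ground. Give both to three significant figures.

Open-circuit: V = 27.5 × 3.87/(26.0 + 3.87) = 3.56 V.
With the load, R_bot becomes R_bot‖R_L = 3.253 kΩ, so V = 27.5 × 3.253/29.25 = 3.06 V.

Unloaded: 3.56 V; loaded: 3.06 V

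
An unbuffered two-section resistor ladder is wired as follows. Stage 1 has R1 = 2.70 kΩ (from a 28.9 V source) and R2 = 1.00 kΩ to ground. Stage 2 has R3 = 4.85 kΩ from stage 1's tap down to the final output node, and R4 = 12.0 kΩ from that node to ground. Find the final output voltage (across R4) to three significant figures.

V_out ≈ 5.33 V

Stage 2 presents R3+R4 = 16.85 kΩ as a load on stage 1's tap.
Stage 1's lower leg becomes R2‖(R3+R4) = 0.9440 kΩ, so V_mid = 28.9 × 0.9440/3.644 = 7.487 V.
Stage 2 is itself unloaded: V_out = V_mid × R4/(R3+R4) = 7.487 × 12.0/16.85 = 5.33 V.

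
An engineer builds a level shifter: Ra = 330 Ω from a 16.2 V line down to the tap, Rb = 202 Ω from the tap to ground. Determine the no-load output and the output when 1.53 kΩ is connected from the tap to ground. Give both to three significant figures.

Unloaded: 6.15 V; loaded: 5.69 V

Open-circuit: V = 16.2 × 202/(330 + 202) = 6.15 V.
With the load, Rb becomes Rb‖R_L = 178.4 Ω, so V = 16.2 × 178.4/508.4 = 5.69 V.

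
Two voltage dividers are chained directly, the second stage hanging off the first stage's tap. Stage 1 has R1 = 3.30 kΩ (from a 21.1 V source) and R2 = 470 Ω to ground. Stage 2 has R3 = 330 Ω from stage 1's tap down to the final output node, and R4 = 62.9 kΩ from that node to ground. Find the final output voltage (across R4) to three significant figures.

V_out ≈ 2.60 V

Stage 2 presents R3+R4 = 63230 Ω as a load on stage 1's tap.
Stage 1's lower leg becomes R2‖(R3+R4) = 466.5 Ω, so V_mid = 21.1 × 466.5/3767 = 2.613 V.
Stage 2 is itself unloaded: V_out = V_mid × R4/(R3+R4) = 2.613 × 62900/63230 = 2.60 V.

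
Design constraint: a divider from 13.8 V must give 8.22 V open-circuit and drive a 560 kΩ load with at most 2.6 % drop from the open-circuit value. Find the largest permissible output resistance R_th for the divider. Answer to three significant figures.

R_th ≤ 14.9 kΩ

Loading drop = R_th/(R_th + R_L) ≤ 0.0260, so R_th ≤ R_L · ε/(1−ε) = 560 kΩ × 0.0260/0.9740 = 14.9 kΩ.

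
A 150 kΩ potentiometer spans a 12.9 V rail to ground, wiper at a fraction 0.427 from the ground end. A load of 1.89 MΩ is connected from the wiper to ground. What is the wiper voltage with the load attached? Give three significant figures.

V ≈ 5.40 V

The wiper splits the pot into (1−α)R = 85.95 kΩ above and αR = 64.05 kΩ below.
Lower section ‖ load = 61.95 kΩ.
V_wiper = 12.9 × 61.95/(85.95 + 61.95) = 5.40 V.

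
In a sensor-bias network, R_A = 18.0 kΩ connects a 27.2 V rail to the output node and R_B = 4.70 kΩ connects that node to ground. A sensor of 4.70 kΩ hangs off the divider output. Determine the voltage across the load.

The load sits in parallel with R_B: R_B‖R_L = (4.70 × 4.70) / (4.70 + 4.70) = 2.350 kΩ.
V_out = 27.2 × 2.350 / (18.0 + 2.350) = 27.2 × 2.350/20.35 = 3.14 V.
(Unloaded it would have been 5.63 V.)

V_out ≈ 3.14 V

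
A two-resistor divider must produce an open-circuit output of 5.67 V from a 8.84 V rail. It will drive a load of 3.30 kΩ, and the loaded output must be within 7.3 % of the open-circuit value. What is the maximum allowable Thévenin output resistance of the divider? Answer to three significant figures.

R_th ≤ 260 Ω

Loading drop = R_th/(R_th + R_L) ≤ 0.0730, so R_th ≤ R_L · ε/(1−ε) = 3.30 kΩ × 0.0730/0.9270 = 260 Ω.
(Any R1, R2 with R2/(R1+R2) = 0.641 and R1‖R2 ≤ 260 Ω will meet the spec.)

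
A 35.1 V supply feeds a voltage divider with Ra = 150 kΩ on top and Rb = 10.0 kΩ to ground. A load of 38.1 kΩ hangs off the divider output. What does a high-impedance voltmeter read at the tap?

The load sits in parallel with Rb: Rb‖R_L = (10.0 × 38.1) / (10.0 + 38.1) = 7.921 kΩ.
V_out = 35.1 × 7.921 / (150 + 7.921) = 35.1 × 7.921/157.9 = 1.76 V.

V_out ≈ 1.76 V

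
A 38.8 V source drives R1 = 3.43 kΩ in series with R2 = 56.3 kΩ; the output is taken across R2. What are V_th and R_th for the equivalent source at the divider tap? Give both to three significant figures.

V_th = 36.6 V, R_th = 3.23 kΩ

V_th is the open-circuit tap voltage: 38.8 × 56.3/(3.43 + 56.3) = 36.6 V.
With the supply zeroed, R1 and R2 appear in parallel from the tap: R_th = R1‖R2 = (3.43 × 56.3)/59.73 = 3.23 kΩ.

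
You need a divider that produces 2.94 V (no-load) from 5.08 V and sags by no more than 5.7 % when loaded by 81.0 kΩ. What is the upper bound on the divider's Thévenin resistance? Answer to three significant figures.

R_th ≤ 4.90 kΩ

Loading drop = R_th/(R_th + R_L) ≤ 0.0570, so R_th ≤ R_L · ε/(1−ε) = 81.0 kΩ × 0.0570/0.9430 = 4.90 kΩ.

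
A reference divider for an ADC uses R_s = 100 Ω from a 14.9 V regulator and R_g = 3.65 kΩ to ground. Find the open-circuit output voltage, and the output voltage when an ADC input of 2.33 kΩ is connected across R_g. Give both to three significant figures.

Unloaded: 14.5 V; loaded: 13.9 V

Open-circuit: V = 14.9 × 3650/(100 + 3650) = 14.5 V.
With the load, R_g becomes R_g‖R_L = 1422 Ω, so V = 14.9 × 1422/1522 = 13.9 V.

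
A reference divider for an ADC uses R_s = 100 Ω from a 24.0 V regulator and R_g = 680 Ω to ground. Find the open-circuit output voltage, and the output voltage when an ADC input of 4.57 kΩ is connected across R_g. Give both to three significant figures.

Unloaded: 20.9 V; loaded: 20.5 V

Open-circuit: V = 24.0 × 680/(100 + 680) = 20.9 V.
With the load, R_g becomes R_g‖R_L = 591.9 Ω, so V = 24.0 × 591.9/691.9 = 20.5 V.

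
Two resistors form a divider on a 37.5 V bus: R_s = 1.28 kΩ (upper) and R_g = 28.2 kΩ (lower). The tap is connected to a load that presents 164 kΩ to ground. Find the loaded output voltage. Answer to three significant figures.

V_out ≈ 35.6 V

The load sits in parallel with R_g: R_g‖R_L = (28.2 × 164) / (28.2 + 164) = 24.06 kΩ.
V_out = 37.5 × 24.06 / (1.28 + 24.06) = 37.5 × 24.06/25.34 = 35.6 V.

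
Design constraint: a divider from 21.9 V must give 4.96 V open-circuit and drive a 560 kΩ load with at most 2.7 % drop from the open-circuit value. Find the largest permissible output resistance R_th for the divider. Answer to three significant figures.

R_th ≤ 15.5 kΩ

Loading drop = R_th/(R_th + R_L) ≤ 0.0270, so R_th ≤ R_L · ε/(1−ε) = 560 kΩ × 0.0270/0.9730 = 15.5 kΩ.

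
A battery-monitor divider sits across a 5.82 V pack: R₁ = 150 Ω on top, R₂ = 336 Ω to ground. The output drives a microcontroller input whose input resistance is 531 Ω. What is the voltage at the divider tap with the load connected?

V_out ≈ 3.37 V

The load sits in parallel with R₂: R₂‖R_L = (336 × 531) / (336 + 531) = 205.8 Ω.
V_out = 5.82 × 205.8 / (150 + 205.8) = 5.82 × 205.8/355.8 = 3.37 V.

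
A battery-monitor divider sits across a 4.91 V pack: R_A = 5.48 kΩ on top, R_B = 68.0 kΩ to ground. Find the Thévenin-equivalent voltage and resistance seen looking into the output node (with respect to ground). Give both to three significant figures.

V_th = 4.54 V, R_th = 5.07 kΩ

V_th is the open-circuit tap voltage: 4.91 × 68.0/(5.48 + 68.0) = 4.54 V.
With the supply zeroed, R_A and R_B appear in parallel from the tap: R_th = R_A‖R_B = (5.48 × 68.0)/73.48 = 5.07 kΩ.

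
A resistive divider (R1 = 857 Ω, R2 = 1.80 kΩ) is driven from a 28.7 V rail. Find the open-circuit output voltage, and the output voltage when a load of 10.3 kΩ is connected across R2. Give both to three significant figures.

Open-circuit: V = 28.7 × 1800/(857 + 1800) = 19.4 V.
With the load, R2 becomes R2‖R_L = 1532 Ω, so V = 28.7 × 1532/2389 = 18.4 V.

Unloaded: 19.4 V; loaded: 18.4 V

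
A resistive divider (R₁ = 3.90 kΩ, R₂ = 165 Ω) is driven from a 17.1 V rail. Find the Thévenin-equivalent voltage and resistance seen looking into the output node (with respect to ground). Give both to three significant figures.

V_th is the open-circuit tap voltage: 17.1 × 165/(3900 + 165) = 0.694 V.
With the supply zeroed, R₁ and R₂ appear in parallel from the tap: R_th = R₁‖R₂ = (3900 × 165)/4065 = 158 Ω.

V_th = 0.694 V, R_th = 158 Ω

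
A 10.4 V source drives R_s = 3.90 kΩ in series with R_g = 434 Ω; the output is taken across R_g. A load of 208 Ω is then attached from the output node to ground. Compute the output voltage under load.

V_out ≈ 0.362 V

The load sits in parallel with R_g: R_g‖R_L = (434 × 208) / (434 + 208) = 140.6 Ω.
V_out = 10.4 × 140.6 / (3900 + 140.6) = 10.4 × 140.6/4041 = 0.362 V.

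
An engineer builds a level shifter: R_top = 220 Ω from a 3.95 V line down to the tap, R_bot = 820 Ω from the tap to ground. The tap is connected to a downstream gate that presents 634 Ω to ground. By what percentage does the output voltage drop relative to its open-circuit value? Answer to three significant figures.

Unloaded V = 3.95 × 820/1040 = 3.114 V.
Loaded: R_bot‖R_L = 357.6 Ω, giving V = 3.95 × 357.6/577.6 = 2.445 V.
Drop = (3.114 − 2.445) / 3.114 = 21.5 %.

21.5 %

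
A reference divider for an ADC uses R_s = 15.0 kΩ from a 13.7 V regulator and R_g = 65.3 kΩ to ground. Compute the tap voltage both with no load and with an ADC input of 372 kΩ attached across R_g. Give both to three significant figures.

Unloaded: 11.1 V; loaded: 10.8 V

Open-circuit: V = 13.7 × 65.3/(15.0 + 65.3) = 11.1 V.
With the load, R_g becomes R_g‖R_L = 55.55 kΩ, so V = 13.7 × 55.55/70.55 = 10.8 V.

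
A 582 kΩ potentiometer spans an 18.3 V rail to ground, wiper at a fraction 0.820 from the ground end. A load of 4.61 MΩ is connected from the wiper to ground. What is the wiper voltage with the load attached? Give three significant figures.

V ≈ 14.7 V

The wiper splits the pot into (1−α)R = 104.8 kΩ above and αR = 477.2 kΩ below.
Lower section ‖ load = 432.5 kΩ.
V_wiper = 18.3 × 432.5/(104.8 + 432.5) = 14.7 V.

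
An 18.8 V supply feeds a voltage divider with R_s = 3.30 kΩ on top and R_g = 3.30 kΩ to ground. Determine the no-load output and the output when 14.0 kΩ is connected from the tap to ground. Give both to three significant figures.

Unloaded: 9.40 V; loaded: 8.41 V

Open-circuit: V = 18.8 × 3.30/(3.30 + 3.30) = 9.40 V.
With the load, R_g becomes R_g‖R_L = 2.671 kΩ, so V = 18.8 × 2.671/5.971 = 8.41 V.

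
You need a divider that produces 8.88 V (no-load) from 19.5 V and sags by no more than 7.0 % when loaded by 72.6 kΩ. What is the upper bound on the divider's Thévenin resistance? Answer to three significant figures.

R_th ≤ 5.46 kΩ

Loading drop = R_th/(R_th + R_L) ≤ 0.0700, so R_th ≤ R_L · ε/(1−ε) = 72.6 kΩ × 0.0700/0.9300 = 5.46 kΩ.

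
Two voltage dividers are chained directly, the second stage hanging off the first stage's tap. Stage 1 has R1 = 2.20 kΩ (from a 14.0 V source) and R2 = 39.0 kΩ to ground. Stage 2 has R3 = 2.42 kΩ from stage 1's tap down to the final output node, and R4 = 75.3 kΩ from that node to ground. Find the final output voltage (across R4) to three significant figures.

Stage 2 presents R3+R4 = 77.72 kΩ as a load on stage 1's tap.
Stage 1's lower leg becomes R2‖(R3+R4) = 25.97 kΩ, so V_mid = 14.0 × 25.97/28.17 = 12.91 V.
Stage 2 is itself unloaded: V_out = V_mid × R4/(R3+R4) = 12.91 × 75.3/77.72 = 12.5 V.

V_out ≈ 12.5 V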